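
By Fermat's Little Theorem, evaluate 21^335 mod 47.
By Fermat: 21^{46} ≡ 1 (mod 47). 335 = 7×46 + 13. So 21^{335} ≡ 21^{13} ≡ 7 (mod 47)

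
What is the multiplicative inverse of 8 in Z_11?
7

Using Extended Euclidean Algorithm:
gcd(8, 11) = 1
Bezout coefficients: 8 × -4 + 11 × 3 = 1
So 8 × -4 ≡ 1 (mod 11)
The inverse is -4 mod 11 = 7
Verification: 8 × 7 = 56 = 5 × 11 + 1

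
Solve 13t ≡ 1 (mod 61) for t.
47

Using Extended Euclidean Algorithm:
gcd(13, 61) = 1
Bezout coefficients: 13 × -14 + 61 × 3 = 1
So 13 × -14 ≡ 1 (mod 61)
The inverse is -14 mod 61 = 47
Verification: 13 × 47 = 611 = 10 × 61 + 1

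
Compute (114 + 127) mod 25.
16

(114 + 127) = 241
241 mod 25 = 16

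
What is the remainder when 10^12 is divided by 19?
Using repeated squaring. 12 = 8 + 4 (binary 1100). Repeated squaring mod 19: 10^1 ≡ 10; 10^2 ≡ 10² = 100 ≡ 5; 10^4 ≡ 5² = 25 ≡ 6; 10^8 ≡ 6² = 36 ≡ 17. Multiply: 10^12 = 10^8 × 10^4 ≡ 17 × 6 (mod 19): 17 × 6 = 102 ≡ 7. So 10^12 ≡ 7 (mod 19).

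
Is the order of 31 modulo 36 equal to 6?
Yes, ord_36(31) = 6.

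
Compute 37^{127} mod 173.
150

Using successive squaring:
Binary expansion of 127: 1111111
Powers of 37 mod 173 (each is the square of the previous):
  37^1 ≡ 37 (mod 173)
  37^2 ≡ 37² = 1369 ≡ 158 (mod 173)
  37^4 ≡ 158² = 24964 ≡ 52 (mod 173)
  37^8 ≡ 52² = 2704 ≡ 109 (mod 173)
  37^16 ≡ 109² = 11881 ≡ 117 (mod 173)
  37^32 ≡ 117² = 13689 ≡ 22 (mod 173)
  37^64 ≡ 22² = 484 ≡ 138 (mod 173)
127 = 64 + 32 + 16 + 8 + 4 + 2 + 1, so 37^127 = 37^64 × 37^32 × 37^16 × 37^8 × 37^4 × 37^2 × 37^1 ≡ 138 × 22 × 117 × 109 × 52 × 158 × 37 (mod 173)
Multiplying step by step:
  138 × 22 = 3036 ≡ 95 (mod 173)
  95 × 117 = 11115 ≡ 43 (mod 173)
  43 × 109 = 4687 ≡ 16 (mod 173)
  16 × 52 = 832 ≡ 140 (mod 173)
  140 × 158 = 22120 ≡ 149 (mod 173)
  149 × 37 = 5513 ≡ 150 (mod 173)
Result: 37^127 ≡ 150 (mod 173)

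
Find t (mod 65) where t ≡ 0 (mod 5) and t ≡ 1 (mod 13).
M = 5 × 13 = 65. M₁ = 13, y₁ ≡ 2 (mod 5). M₂ = 5, y₂ ≡ 8 (mod 13). t = 0×13×2 + 1×5×8 ≡ 40 (mod 65)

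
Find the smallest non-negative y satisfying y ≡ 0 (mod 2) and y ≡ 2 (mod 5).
M = 2 × 5 = 10. M₁ = 5, y₁ ≡ 1 (mod 2). M₂ = 2, y₂ ≡ 3 (mod 5). y = 0×5×1 + 2×2×3 ≡ 2 (mod 10)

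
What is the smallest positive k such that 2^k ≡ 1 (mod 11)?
Powers of 2 mod 11: 2^1≡2, 2^2≡4, 2^3≡8, 2^4≡5, 2^5≡10, 2^6≡9, 2^7≡7, 2^8≡3, 2^9≡6, 2^10≡1. Order = 10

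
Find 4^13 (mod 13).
Using Fermat: 4^{12} ≡ 1 (mod 13). 13 ≡ 1 (mod 12). So 4^{13} ≡ 4^{1} ≡ 4 (mod 13)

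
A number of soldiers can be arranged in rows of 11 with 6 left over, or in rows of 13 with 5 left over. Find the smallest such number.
M = 11 × 13 = 143. M₁ = 13, y₁ ≡ 6 (mod 11). M₂ = 11, y₂ ≡ 6 (mod 13). m = 6×13×6 + 5×11×6 ≡ 83 (mod 143). The smallest positive such number is 83.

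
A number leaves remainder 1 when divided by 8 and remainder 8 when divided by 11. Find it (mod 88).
M = 8 × 11 = 88. M₁ = 11, y₁ ≡ 3 (mod 8). M₂ = 8, y₂ ≡ 7 (mod 11). z = 1×11×3 + 8×8×7 ≡ 41 (mod 88)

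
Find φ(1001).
720

Prime factorization: 1001 = 7 × 11 × 13
Using the formula φ(n) = n × Π(1 - 1/p) for each prime factor p:
φ(1001) = 1001 × (1 - 1/7) × (1 - 1/11) × (1 - 1/13)
φ(1001) = 720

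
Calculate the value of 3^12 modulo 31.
Using repeated squaring. 12 = 8 + 4 (binary 1100). Repeated squaring mod 31: 3^1 ≡ 3; 3^2 ≡ 3² = 9 ≡ 9; 3^4 ≡ 9² = 81 ≡ 19; 3^8 ≡ 19² = 361 ≡ 20. Multiply: 3^12 = 3^8 × 3^4 ≡ 20 × 19 (mod 31): 20 × 19 = 380 ≡ 8. So 3^12 ≡ 8 (mod 31).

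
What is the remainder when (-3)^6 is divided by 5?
(-3) ≡ 2 (mod 5). 6 = 4 + 2 (binary 110). Repeated squaring mod 5: 2^1 ≡ 2; 2^2 ≡ 2² = 4 ≡ 4; 2^4 ≡ 4² = 16 ≡ 1. Multiply: (-3)^6 ≡ 2^4 × 2^2 ≡ 1 × 4 (mod 5): 1 × 4 = 4 ≡ 4. So (-3)^6 ≡ 4 (mod 5).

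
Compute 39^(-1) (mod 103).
39^(-1) ≡ 37 (mod 103). Verification: 39 × 37 = 1443 ≡ 1 (mod 103)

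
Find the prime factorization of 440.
2^3 × 5 × 11

Divide by primes starting from smallest:
440 ÷ 2 = 220
220 ÷ 2 = 110
110 ÷ 2 = 55
55 ÷ 5 = 11
11 ÷ 11 = 1

440 = 2^3 × 5 × 11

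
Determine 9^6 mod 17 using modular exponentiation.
6 = 4 + 2 (binary 110). Repeated squaring mod 17: 9^1 ≡ 9; 9^2 ≡ 9² = 81 ≡ 13; 9^4 ≡ 13² = 169 ≡ 16. Multiply: 9^6 = 9^4 × 9^2 ≡ 16 × 13 (mod 17): 16 × 13 = 208 ≡ 4. So 9^6 ≡ 4 (mod 17).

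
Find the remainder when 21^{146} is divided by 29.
By Fermat: 21^{28} ≡ 1 (mod 29). 146 = 5×28 + 6. So 21^{146} ≡ 21^{6} ≡ 13 (mod 29)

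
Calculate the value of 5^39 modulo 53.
Using repeated squaring. 39 = 32 + 4 + 2 + 1 (binary 100111). Repeated squaring mod 53: 5^1 ≡ 5; 5^2 ≡ 5² = 25 ≡ 25; 5^4 ≡ 25² = 625 ≡ 42; 5^8 ≡ 42² = 1764 ≡ 15; 5^16 ≡ 15² = 225 ≡ 13; 5^32 ≡ 13² = 169 ≡ 10. Multiply: 5^39 = 5^32 × 5^4 × 5^2 × 5^1 ≡ 10 × 42 × 25 × 5 (mod 53): 10 × 42 = 420 ≡ 49; 49 × 25 = 1225 ≡ 6; 6 × 5 = 30 ≡ 30. So 5^39 ≡ 30 (mod 53).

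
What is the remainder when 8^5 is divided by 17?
5 = 4 + 1 (binary 101). Repeated squaring mod 17: 8^1 ≡ 8; 8^2 ≡ 8² = 64 ≡ 13; 8^4 ≡ 13² = 169 ≡ 16. Multiply: 8^5 = 8^4 × 8^1 ≡ 16 × 8 (mod 17): 16 × 8 = 128 ≡ 9. So 8^5 ≡ 9 (mod 17).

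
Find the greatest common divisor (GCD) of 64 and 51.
1

Using the Euclidean algorithm:
64 = 1 × 51 + 13
51 = 3 × 13 + 12
13 = 1 × 12 + 1
12 = 12 × 1 + 0

GCD(64, 51) = 1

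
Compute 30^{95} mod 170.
140

Using successive squaring:
Binary expansion of 95: 1011111
Powers of 30 mod 170 (each is the square of the previous):
  30^1 ≡ 30 (mod 170)
  30^2 ≡ 30² = 900 ≡ 50 (mod 170)
  30^4 ≡ 50² = 2500 ≡ 120 (mod 170)
  30^8 ≡ 120² = 14400 ≡ 120 (mod 170)
  30^16 ≡ 120² = 14400 ≡ 120 (mod 170)
  30^32 ≡ 120² = 14400 ≡ 120 (mod 170)
  30^64 ≡ 120² = 14400 ≡ 120 (mod 170)
95 = 64 + 16 + 8 + 4 + 2 + 1, so 30^95 = 30^64 × 30^16 × 30^8 × 30^4 × 30^2 × 30^1 ≡ 120 × 120 × 120 × 120 × 50 × 30 (mod 170)
Multiplying step by step:
  120 × 120 = 14400 ≡ 120 (mod 170)
  120 × 120 = 14400 ≡ 120 (mod 170)
  120 × 120 = 14400 ≡ 120 (mod 170)
  120 × 50 = 6000 ≡ 50 (mod 170)
  50 × 30 = 1500 ≡ 140 (mod 170)
Result: 30^95 ≡ 140 (mod 170)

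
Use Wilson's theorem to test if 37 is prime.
(36)! mod 37 = 36. Since 36 ≡ -1 (mod 37), 37 is prime.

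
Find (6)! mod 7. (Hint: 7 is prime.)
By Wilson's theorem, (6)! ≡ -1 ≡ 6 (mod 7)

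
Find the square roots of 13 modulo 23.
The square roots of 13 mod 23 are 6 and 17. Verify: 6² = 36 ≡ 13 (mod 23)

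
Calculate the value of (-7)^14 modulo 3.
Using Fermat: (-7)^{2} ≡ 1 (mod 3). 14 ≡ 0 (mod 2). So (-7)^{14} ≡ (-7)^{0} ≡ 1 (mod 3)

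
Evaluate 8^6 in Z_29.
6 = 4 + 2 (binary 110). Repeated squaring mod 29: 8^1 ≡ 8; 8^2 ≡ 8² = 64 ≡ 6; 8^4 ≡ 6² = 36 ≡ 7. Multiply: 8^6 = 8^4 × 8^2 ≡ 7 × 6 (mod 29): 7 × 6 = 42 ≡ 13. So 8^6 ≡ 13 (mod 29).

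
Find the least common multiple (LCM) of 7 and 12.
84

First find GCD(7, 12) using the Euclidean algorithm:
7 = 0 × 12 + 7
12 = 1 × 7 + 5
7 = 1 × 5 + 2
5 = 2 × 2 + 1
2 = 2 × 1 + 0
GCD(7, 12) = 1

LCM formula: LCM(a, b) = (a × b) / GCD(a, b)
LCM(7, 12) = (7 × 12) / 1
LCM(7, 12) = 84 / 1
LCM(7, 12) = 84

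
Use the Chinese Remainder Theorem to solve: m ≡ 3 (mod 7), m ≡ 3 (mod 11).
M = 7 × 11 = 77. M₁ = 11, y₁ ≡ 2 (mod 7). M₂ = 7, y₂ ≡ 8 (mod 11). m = 3×11×2 + 3×7×8 ≡ 3 (mod 77)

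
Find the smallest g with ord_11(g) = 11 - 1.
p - 1 = 10 has prime divisors 2, 5. h is a primitive root mod 11 iff h^(10/q) ≢ 1 (mod 11) for each such q.
h = 2: 2^5 ≡ 10, 2^2 ≡ 4 (mod 11); none is 1, so 2 has order 10 and is a primitive root.
The smallest primitive root mod 11 is g = 2.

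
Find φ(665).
432

Prime factorization: 665 = 5 × 7 × 19
Using the formula φ(n) = n × Π(1 - 1/p) for each prime factor p:
φ(665) = 665 × (1 - 1/5) × (1 - 1/7) × (1 - 1/19)
φ(665) = 432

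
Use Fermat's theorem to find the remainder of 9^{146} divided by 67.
59

By Fermat's Little Theorem, a^(p-1) ≡ 1 (mod p) for prime p and gcd(a, p) = 1
Here p = 67, so 9^66 ≡ 1 (mod 67)
We can reduce the exponent: 146 mod 66 = 14
So 9^146 ≡ 9^14 (mod 67)
Computing: 9^14 mod 67 = 59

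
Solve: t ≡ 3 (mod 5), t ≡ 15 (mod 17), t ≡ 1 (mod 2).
M = 5 × 17 × 2 = 170. M₁ = 34, y₁ ≡ 4 (mod 5). M₂ = 10, y₂ ≡ 12 (mod 17). M₃ = 85, y₃ ≡ 1 (mod 2). t = 3×34×4 + 15×10×12 + 1×85×1 ≡ 83 (mod 170)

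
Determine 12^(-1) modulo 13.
12^(-1) ≡ 12 (mod 13). Verification: 12 × 12 = 144 ≡ 1 (mod 13)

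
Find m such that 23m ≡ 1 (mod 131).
23^(-1) ≡ 57 (mod 131). Verification: 23 × 57 = 1311 ≡ 1 (mod 131)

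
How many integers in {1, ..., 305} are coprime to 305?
240

Prime factorization: 305 = 5 × 61
Using the formula φ(n) = n × Π(1 - 1/p) for each prime factor p:
φ(305) = 305 × (1 - 1/5) × (1 - 1/61)
φ(305) = 240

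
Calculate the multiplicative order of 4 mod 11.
Powers of 4 mod 11: 4^1≡4, 4^2≡5, 4^3≡9, 4^4≡3, 4^5≡1. Order = 5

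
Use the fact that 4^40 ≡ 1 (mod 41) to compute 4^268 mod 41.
By Fermat: 4^{40} ≡ 1 (mod 41). 268 = 6×40 + 28. So 4^{268} ≡ 4^{28} ≡ 18 (mod 41)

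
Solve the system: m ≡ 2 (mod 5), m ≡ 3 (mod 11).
M = 5 × 11 = 55. M₁ = 11, y₁ ≡ 1 (mod 5). M₂ = 5, y₂ ≡ 9 (mod 11). m = 2×11×1 + 3×5×9 ≡ 47 (mod 55)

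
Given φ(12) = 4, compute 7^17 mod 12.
By Euler: 7^{4} ≡ 1 (mod 12) since gcd(7, 12) = 1. 17 = 4×4 + 1. So 7^{17} ≡ 7^{1} ≡ 7 (mod 12)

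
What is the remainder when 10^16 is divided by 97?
Using repeated squaring. 16 = 16 (binary 10000). Repeated squaring mod 97: 10^1 ≡ 10; 10^2 ≡ 10² = 100 ≡ 3; 10^4 ≡ 3² = 9 ≡ 9; 10^8 ≡ 9² = 81 ≡ 81; 10^16 ≡ 81² = 6561 ≡ 62. So 10^16 ≡ 62 (mod 97).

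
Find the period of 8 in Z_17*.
Powers of 8 mod 17: 8^1≡8, 8^2≡13, 8^3≡2, 8^4≡16, 8^5≡9, 8^6≡4, 8^7≡15, 8^8≡1. Order = 8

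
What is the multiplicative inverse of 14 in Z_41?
14^(-1) ≡ 3 (mod 41). Verification: 14 × 3 = 42 ≡ 1 (mod 41)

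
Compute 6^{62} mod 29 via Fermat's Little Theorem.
24

By Fermat's Little Theorem, a^(p-1) ≡ 1 (mod p) for prime p and gcd(a, p) = 1
Here p = 29, so 6^28 ≡ 1 (mod 29)
We can reduce the exponent: 62 mod 28 = 6
So 6^62 ≡ 6^6 (mod 29)
Computing: 6^6 mod 29 = 24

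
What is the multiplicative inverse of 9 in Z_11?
9^(-1) ≡ 5 (mod 11). Verification: 9 × 5 = 45 ≡ 1 (mod 11)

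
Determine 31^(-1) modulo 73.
31^(-1) ≡ 33 (mod 73). Verification: 31 × 33 = 1023 ≡ 1 (mod 73)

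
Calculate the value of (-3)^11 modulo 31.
Using repeated squaring. (-3) ≡ 28 (mod 31). 11 = 8 + 2 + 1 (binary 1011). Repeated squaring mod 31: 28^1 ≡ 28; 28^2 ≡ 28² = 784 ≡ 9; 28^4 ≡ 9² = 81 ≡ 19; 28^8 ≡ 19² = 361 ≡ 20. Multiply: (-3)^11 ≡ 28^8 × 28^2 × 28^1 ≡ 20 × 9 × 28 (mod 31): 20 × 9 = 180 ≡ 25; 25 × 28 = 700 ≡ 18. So (-3)^11 ≡ 18 (mod 31).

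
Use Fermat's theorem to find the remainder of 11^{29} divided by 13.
7

By Fermat's Little Theorem, a^(p-1) ≡ 1 (mod p) for prime p and gcd(a, p) = 1
Here p = 13, so 11^12 ≡ 1 (mod 13)
We can reduce the exponent: 29 mod 12 = 5
So 11^29 ≡ 11^5 (mod 13)
Computing: 11^5 mod 13 = 7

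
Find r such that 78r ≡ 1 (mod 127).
78^(-1) ≡ 57 (mod 127). Verification: 78 × 57 = 4446 ≡ 1 (mod 127)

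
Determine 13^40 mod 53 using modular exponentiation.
Using repeated squaring. 40 = 32 + 8 (binary 101000). Repeated squaring mod 53: 13^1 ≡ 13; 13^2 ≡ 13² = 169 ≡ 10; 13^4 ≡ 10² = 100 ≡ 47; 13^8 ≡ 47² = 2209 ≡ 36; 13^16 ≡ 36² = 1296 ≡ 24; 13^32 ≡ 24² = 576 ≡ 46. Multiply: 13^40 = 13^32 × 13^8 ≡ 46 × 36 (mod 53): 46 × 36 = 1656 ≡ 13. So 13^40 ≡ 13 (mod 53).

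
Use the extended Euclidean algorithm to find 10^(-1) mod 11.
Extended GCD: 10(-1) + 11(1) = 1. So 10^(-1) ≡ 10 ≡ 10 (mod 11). Verify: 10 × 10 = 100 ≡ 1 (mod 11)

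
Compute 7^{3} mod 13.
5

Using successive squaring:
Binary expansion of 3: 11
Powers of 7 mod 13 (each is the square of the previous):
  7^1 ≡ 7 (mod 13)
  7^2 ≡ 7² = 49 ≡ 10 (mod 13)
3 = 2 + 1, so 7^3 = 7^2 × 7^1 ≡ 10 × 7 (mod 13)
Multiplying step by step:
  10 × 7 = 70 ≡ 5 (mod 13)
Result: 7^3 ≡ 5 (mod 13)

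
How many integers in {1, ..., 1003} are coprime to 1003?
928

Prime factorization: 1003 = 17 × 59
Using the formula φ(n) = n × Π(1 - 1/p) for each prime factor p:
φ(1003) = 1003 × (1 - 1/17) × (1 - 1/59)
φ(1003) = 928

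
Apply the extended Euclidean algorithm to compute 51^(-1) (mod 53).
Extended GCD: 51(26) + 53(-25) = 1. So 51^(-1) ≡ 26 ≡ 26 (mod 53). Verify: 51 × 26 = 1326 ≡ 1 (mod 53)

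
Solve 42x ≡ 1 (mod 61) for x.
42^(-1) ≡ 16 (mod 61). Verification: 42 × 16 = 672 ≡ 1 (mod 61)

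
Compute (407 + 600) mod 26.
19

(407 + 600) = 1007
1007 mod 26 = 19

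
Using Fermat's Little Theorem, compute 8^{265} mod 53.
14

By Fermat's Little Theorem, a^(p-1) ≡ 1 (mod p) for prime p and gcd(a, p) = 1
Here p = 53, so 8^52 ≡ 1 (mod 53)
We can reduce the exponent: 265 mod 52 = 5
So 8^265 ≡ 8^5 (mod 53)
Computing: 8^5 mod 53 = 14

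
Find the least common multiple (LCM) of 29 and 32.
928

First find GCD(29, 32) using the Euclidean algorithm:
29 = 0 × 32 + 29
32 = 1 × 29 + 3
29 = 9 × 3 + 2
3 = 1 × 2 + 1
2 = 2 × 1 + 0
GCD(29, 32) = 1

LCM formula: LCM(a, b) = (a × b) / GCD(a, b)
LCM(29, 32) = (29 × 32) / 1
LCM(29, 32) = 928 / 1
LCM(29, 32) = 928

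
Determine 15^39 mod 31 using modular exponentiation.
Using Fermat: 15^{30} ≡ 1 (mod 31). 39 ≡ 9 (mod 30). So 15^{39} ≡ 15^{9} ≡ 29 (mod 31)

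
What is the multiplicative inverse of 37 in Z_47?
14

Using Extended Euclidean Algorithm:
gcd(37, 47) = 1
Bezout coefficients: 37 × 14 + 47 × -11 = 1
So 37 × 14 ≡ 1 (mod 47)
The inverse is 14 mod 47 = 14
Verification: 37 × 14 = 518 = 11 × 47 + 1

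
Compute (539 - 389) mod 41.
27

(539 - 389) = 150
150 mod 41 = 27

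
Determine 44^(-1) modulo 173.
44^(-1) ≡ 59 (mod 173). Verification: 44 × 59 = 2596 ≡ 1 (mod 173)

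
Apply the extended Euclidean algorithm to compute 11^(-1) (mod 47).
Extended GCD: 11(-17) + 47(4) = 1. So 11^(-1) ≡ 30 ≡ 30 (mod 47). Verify: 11 × 30 = 330 ≡ 1 (mod 47)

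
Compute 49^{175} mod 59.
49

Using successive squaring:
Binary expansion of 175: 10101111
Powers of 49 mod 59 (each is the square of the previous):
  49^1 ≡ 49 (mod 59)
  49^2 ≡ 49² = 2401 ≡ 41 (mod 59)
  49^4 ≡ 41² = 1681 ≡ 29 (mod 59)
  49^8 ≡ 29² = 841 ≡ 15 (mod 59)
  49^16 ≡ 15² = 225 ≡ 48 (mod 59)
  49^32 ≡ 48² = 2304 ≡ 3 (mod 59)
  49^64 ≡ 3² = 9 ≡ 9 (mod 59)
  49^128 ≡ 9² = 81 ≡ 22 (mod 59)
175 = 128 + 32 + 8 + 4 + 2 + 1, so 49^175 = 49^128 × 49^32 × 49^8 × 49^4 × 49^2 × 49^1 ≡ 22 × 3 × 15 × 29 × 41 × 49 (mod 59)
Multiplying step by step:
  22 × 3 = 66 ≡ 7 (mod 59)
  7 × 15 = 105 ≡ 46 (mod 59)
  46 × 29 = 1334 ≡ 36 (mod 59)
  36 × 41 = 1476 ≡ 1 (mod 59)
  1 × 49 = 49 ≡ 49 (mod 59)
Result: 49^175 ≡ 49 (mod 59)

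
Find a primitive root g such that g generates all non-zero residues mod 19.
p - 1 = 18 has prime divisors 2, 3. h is a primitive root mod 19 iff h^(18/q) ≢ 1 (mod 19) for each such q.
h = 2: 2^9 ≡ 18, 2^6 ≡ 7 (mod 19); none is 1, so 2 has order 18 and is a primitive root.
The smallest primitive root mod 19 is g = 2.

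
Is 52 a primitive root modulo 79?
No

To verify, check if 52^(78/q) ≢ 1 (mod 79) for each prime divisor q of 78
Divisors of 78 = 78: [1, 2, 3, 6, 13, 26, 39, 78]
  52^(78/2) = 52^39 ≡ 1 (mod 79)
  52^(78/3) = 52^26 ≡ 1 (mod 79)
  52^(78/13) = 52^6 ≡ 65 (mod 79)
Conclusion: 52 is not a primitive root modulo 79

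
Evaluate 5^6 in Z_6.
6 = 4 + 2 (binary 110). Repeated squaring mod 6: 5^1 ≡ 5; 5^2 ≡ 5² = 25 ≡ 1; 5^4 ≡ 1² = 1 ≡ 1. Multiply: 5^6 = 5^4 × 5^2 ≡ 1 × 1 (mod 6): 1 × 1 = 1 ≡ 1. So 5^6 ≡ 1 (mod 6).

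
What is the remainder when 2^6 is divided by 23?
6 = 4 + 2 (binary 110). Repeated squaring mod 23: 2^1 ≡ 2; 2^2 ≡ 2² = 4 ≡ 4; 2^4 ≡ 4² = 16 ≡ 16. Multiply: 2^6 = 2^4 × 2^2 ≡ 16 × 4 (mod 23): 16 × 4 = 64 ≡ 18. So 2^6 ≡ 18 (mod 23).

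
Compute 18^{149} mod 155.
143

Using successive squaring:
Binary expansion of 149: 10010101
Powers of 18 mod 155 (each is the square of the previous):
  18^1 ≡ 18 (mod 155)
  18^2 ≡ 18² = 324 ≡ 14 (mod 155)
  18^4 ≡ 14² = 196 ≡ 41 (mod 155)
  18^8 ≡ 41² = 1681 ≡ 131 (mod 155)
  18^16 ≡ 131² = 17161 ≡ 111 (mod 155)
  18^32 ≡ 111² = 12321 ≡ 76 (mod 155)
  18^64 ≡ 76² = 5776 ≡ 41 (mod 155)
  18^128 ≡ 41² = 1681 ≡ 131 (mod 155)
149 = 128 + 16 + 4 + 1, so 18^149 = 18^128 × 18^16 × 18^4 × 18^1 ≡ 131 × 111 × 41 × 18 (mod 155)
Multiplying step by step:
  131 × 111 = 14541 ≡ 126 (mod 155)
  126 × 41 = 5166 ≡ 51 (mod 155)
  51 × 18 = 918 ≡ 143 (mod 155)
Result: 18^149 ≡ 143 (mod 155)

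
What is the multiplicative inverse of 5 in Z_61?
5^(-1) ≡ 49 (mod 61). Verification: 5 × 49 = 245 ≡ 1 (mod 61)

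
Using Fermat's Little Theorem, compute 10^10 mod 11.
By Fermat's Little Theorem, 10^{10} ≡ 1 (mod 11) since 11 is prime and gcd(10, 11) = 1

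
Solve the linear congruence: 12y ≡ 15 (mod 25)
20

Since gcd(12, 25) = 1 divides 15, a solution exists.
Multiply both sides by the inverse of 12 mod 25:
  12^(-1) mod 25 = 23
  x ≡ 23 × 15 ≡ 345 ≡ 20 (mod 25)
Verification: 12 × 20 = 240 = 9 × 25 + 15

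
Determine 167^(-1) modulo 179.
167^(-1) ≡ 164 (mod 179). Verification: 167 × 164 = 27388 ≡ 1 (mod 179)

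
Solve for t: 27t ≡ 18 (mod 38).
26

Since gcd(27, 38) = 1 divides 18, a solution exists.
Multiply both sides by the inverse of 27 mod 38:
  27^(-1) mod 38 = 31
  x ≡ 31 × 18 ≡ 558 ≡ 26 (mod 38)
Verification: 27 × 26 = 702 = 18 × 38 + 18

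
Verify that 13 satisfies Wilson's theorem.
(12)! mod 13 = 12. Since this equals -1 (mod 13), Wilson confirms 13 is prime.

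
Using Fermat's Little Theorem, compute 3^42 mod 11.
By Fermat: 3^{10} ≡ 1 (mod 11). 42 = 4×10 + 2. So 3^{42} ≡ 3^{2} ≡ 9 (mod 11)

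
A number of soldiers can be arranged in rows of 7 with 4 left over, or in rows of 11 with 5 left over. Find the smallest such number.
M = 7 × 11 = 77. M₁ = 11, y₁ ≡ 2 (mod 7). M₂ = 7, y₂ ≡ 8 (mod 11). k = 4×11×2 + 5×7×8 ≡ 60 (mod 77). The smallest positive such number is 60.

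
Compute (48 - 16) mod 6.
2

(48 - 16) = 32
32 mod 6 = 2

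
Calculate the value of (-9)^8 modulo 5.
(-9) ≡ 1 (mod 5). 8 = 8 (binary 1000). Repeated squaring mod 5: 1^1 ≡ 1; 1^2 ≡ 1² = 1 ≡ 1; 1^4 ≡ 1² = 1 ≡ 1; 1^8 ≡ 1² = 1 ≡ 1. So (-9)^8 ≡ 1 (mod 5).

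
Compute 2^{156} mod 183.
58

Using successive squaring:
Binary expansion of 156: 10011100
Powers of 2 mod 183 (each is the square of the previous):
  2^1 ≡ 2 (mod 183)
  2^2 ≡ 2² = 4 ≡ 4 (mod 183)
  2^4 ≡ 4² = 16 ≡ 16 (mod 183)
  2^8 ≡ 16² = 256 ≡ 73 (mod 183)
  2^16 ≡ 73² = 5329 ≡ 22 (mod 183)
  2^32 ≡ 22² = 484 ≡ 118 (mod 183)
  2^64 ≡ 118² = 13924 ≡ 16 (mod 183)
  2^128 ≡ 16² = 256 ≡ 73 (mod 183)
156 = 128 + 16 + 8 + 4, so 2^156 = 2^128 × 2^16 × 2^8 × 2^4 ≡ 73 × 22 × 73 × 16 (mod 183)
Multiplying step by step:
  73 × 22 = 1606 ≡ 142 (mod 183)
  142 × 73 = 10366 ≡ 118 (mod 183)
  118 × 16 = 1888 ≡ 58 (mod 183)
Result: 2^156 ≡ 58 (mod 183)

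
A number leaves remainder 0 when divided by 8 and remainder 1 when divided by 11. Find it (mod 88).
M = 8 × 11 = 88. M₁ = 11, y₁ ≡ 3 (mod 8). M₂ = 8, y₂ ≡ 7 (mod 11). z = 0×11×3 + 1×8×7 ≡ 56 (mod 88)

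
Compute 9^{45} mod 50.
49

Using successive squaring:
Binary expansion of 45: 101101
Powers of 9 mod 50 (each is the square of the previous):
  9^1 ≡ 9 (mod 50)
  9^2 ≡ 9² = 81 ≡ 31 (mod 50)
  9^4 ≡ 31² = 961 ≡ 11 (mod 50)
  9^8 ≡ 11² = 121 ≡ 21 (mod 50)
  9^16 ≡ 21² = 441 ≡ 41 (mod 50)
  9^32 ≡ 41² = 1681 ≡ 31 (mod 50)
45 = 32 + 8 + 4 + 1, so 9^45 = 9^32 × 9^8 × 9^4 × 9^1 ≡ 31 × 21 × 11 × 9 (mod 50)
Multiplying step by step:
  31 × 21 = 651 ≡ 1 (mod 50)
  1 × 11 = 11 ≡ 11 (mod 50)
  11 × 9 = 99 ≡ 49 (mod 50)
Result: 9^45 ≡ 49 (mod 50)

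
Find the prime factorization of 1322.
2 × 661

Divide by primes starting from smallest:
1322 ÷ 2 = 661
661 ÷ 661 = 1

1322 = 2 × 661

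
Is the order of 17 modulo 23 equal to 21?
No, the actual order is 22, not 21.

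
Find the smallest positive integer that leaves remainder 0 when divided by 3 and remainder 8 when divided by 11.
M = 3 × 11 = 33. M₁ = 11, y₁ ≡ 2 (mod 3). M₂ = 3, y₂ ≡ 4 (mod 11). k = 0×11×2 + 8×3×4 ≡ 30 (mod 33). The smallest positive such number is 30.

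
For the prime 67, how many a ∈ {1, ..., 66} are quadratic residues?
For prime 67, there are (p-1)/2 = (67-1)/2 = 33 quadratic residues (excluding 0).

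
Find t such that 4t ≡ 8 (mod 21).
2

Since gcd(4, 21) = 1 divides 8, a solution exists.
Multiply both sides by the inverse of 4 mod 21:
  4^(-1) mod 21 = 16
  x ≡ 16 × 8 ≡ 128 ≡ 2 (mod 21)
Verification: 4 × 2 = 8 = 0 × 21 + 8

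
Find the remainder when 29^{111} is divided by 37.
By Fermat: 29^{36} ≡ 1 (mod 37). 111 = 3×36 + 3. So 29^{111} ≡ 29^{3} ≡ 6 (mod 37)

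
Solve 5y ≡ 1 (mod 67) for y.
27

Using Extended Euclidean Algorithm:
gcd(5, 67) = 1
Bezout coefficients: 5 × 27 + 67 × -2 = 1
So 5 × 27 ≡ 1 (mod 67)
The inverse is 27 mod 67 = 27
Verification: 5 × 27 = 135 = 2 × 67 + 1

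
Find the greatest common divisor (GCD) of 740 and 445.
5

Using the Euclidean algorithm:
740 = 1 × 445 + 295
445 = 1 × 295 + 150
295 = 1 × 150 + 145
150 = 1 × 145 + 5
145 = 29 × 5 + 0

GCD(740, 445) = 5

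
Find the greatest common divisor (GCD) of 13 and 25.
1

Using the Euclidean algorithm:
13 = 0 × 25 + 13
25 = 1 × 13 + 12
13 = 1 × 12 + 1
12 = 12 × 1 + 0

GCD(13, 25) = 1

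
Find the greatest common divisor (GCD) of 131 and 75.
1

Using the Euclidean algorithm:
131 = 1 × 75 + 56
75 = 1 × 56 + 19
56 = 2 × 19 + 18
19 = 1 × 18 + 1
18 = 18 × 1 + 0

GCD(131, 75) = 1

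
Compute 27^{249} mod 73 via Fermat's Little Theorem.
27

By Fermat's Little Theorem, a^(p-1) ≡ 1 (mod p) for prime p and gcd(a, p) = 1
Here p = 73, so 27^72 ≡ 1 (mod 73)
We can reduce the exponent: 249 mod 72 = 33
So 27^249 ≡ 27^33 (mod 73)
Computing: 27^33 mod 73 = 27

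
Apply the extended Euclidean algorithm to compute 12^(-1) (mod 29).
Extended GCD: 12(-12) + 29(5) = 1. So 12^(-1) ≡ 17 ≡ 17 (mod 29). Verify: 12 × 17 = 204 ≡ 1 (mod 29)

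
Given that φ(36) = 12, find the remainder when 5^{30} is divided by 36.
By Euler: 5^{12} ≡ 1 (mod 36) since gcd(5, 36) = 1. 30 = 2×12 + 6. So 5^{30} ≡ 5^{6} ≡ 1 (mod 36)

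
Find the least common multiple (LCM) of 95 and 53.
5035

First find GCD(95, 53) using the Euclidean algorithm:
95 = 1 × 53 + 42
53 = 1 × 42 + 11
42 = 3 × 11 + 9
11 = 1 × 9 + 2
9 = 4 × 2 + 1
2 = 2 × 1 + 0
GCD(95, 53) = 1

LCM formula: LCM(a, b) = (a × b) / GCD(a, b)
LCM(95, 53) = (95 × 53) / 1
LCM(95, 53) = 5035 / 1
LCM(95, 53) = 5035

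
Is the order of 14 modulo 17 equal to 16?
Yes, ord_17(14) = 16.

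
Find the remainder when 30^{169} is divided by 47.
By Fermat: 30^{46} ≡ 1 (mod 47). 169 = 3×46 + 31. So 30^{169} ≡ 30^{31} ≡ 43 (mod 47)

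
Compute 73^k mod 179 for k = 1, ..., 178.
g^1, g^2, ..., g^{178} mod 179: {73, 138, 50, 70, 98, 173, 99, 67, 58, 117, 128, 36, 122, 135, 10, 14, 127, 142, 163, 85, 119, 95, 133, 43, 96, 27, 2, 146, 97, 100, 140, 17, 167, 19, 134, 116, 55, 77, 72, 65, 91, 20, 28, 75, 105, 147, 170, 59, 11, 87, 86, 13, 54, 4, 113, 15, 21, 101, 34, 155, 38, 89, 53, 110, 154, 144, 130, 3, 40, 56, 150, 31, 115, 161, 118, 22, 174, 172, 26, 108, 8, 47, 30, 42, 23, 68, 131, 76, 178, 106, 41, 129, 109, 81, 6, 80, 112, 121, 62, 51, 143, 57, 44, 169, 165, 52, 37, 16, 94, 60, 84, 46, 136, 83, 152, 177, 33, 82, 79, 39, 162, 12, 160, 45, 63, 124, 102, 107, 114, 88, 159, 151, 104, 74, 32, 9, 120, 168, 92, 93, 166, 125, 175, 66, 164, 158, 78, 145, 24, 141, 90, 126, 69, 25, 35, 49, 176, 139, 123, 29, 148, 64, 18, 61, 157, 5, 7, 153, 71, 171, 132, 149, 137, 156, 111, 48, 103, 1}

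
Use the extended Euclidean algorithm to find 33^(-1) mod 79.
Extended GCD: 33(12) + 79(-5) = 1. So 33^(-1) ≡ 12 ≡ 12 (mod 79). Verify: 33 × 12 = 396 ≡ 1 (mod 79)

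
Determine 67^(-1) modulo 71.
67^(-1) ≡ 53 (mod 71). Verification: 67 × 53 = 3551 ≡ 1 (mod 71)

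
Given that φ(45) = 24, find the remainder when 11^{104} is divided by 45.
By Euler: 11^{24} ≡ 1 (mod 45) since gcd(11, 45) = 1. 104 = 4×24 + 8. So 11^{104} ≡ 11^{8} ≡ 31 (mod 45)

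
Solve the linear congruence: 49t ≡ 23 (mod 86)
11

Since gcd(49, 86) = 1 divides 23, a solution exists.
Multiply both sides by the inverse of 49 mod 86:
  49^(-1) mod 86 = 79
  x ≡ 79 × 23 ≡ 1817 ≡ 11 (mod 86)
Verification: 49 × 11 = 539 = 6 × 86 + 23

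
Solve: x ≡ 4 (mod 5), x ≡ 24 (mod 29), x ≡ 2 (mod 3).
M = 5 × 29 × 3 = 435. M₁ = 87, y₁ ≡ 3 (mod 5). M₂ = 15, y₂ ≡ 2 (mod 29). M₃ = 145, y₃ ≡ 1 (mod 3). x = 4×87×3 + 24×15×2 + 2×145×1 ≡ 314 (mod 435)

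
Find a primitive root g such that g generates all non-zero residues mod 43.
p - 1 = 42 has prime divisors 2, 3, 7. h is a primitive root mod 43 iff h^(42/q) ≢ 1 (mod 43) for each such q.
h = 2: 2^21 ≡ 42, 2^14 ≡ 1, 2^6 ≡ 21 (mod 43); 2^14 ≡ 1, so not a primitive root.
h = 3: 3^21 ≡ 42, 3^14 ≡ 36, 3^6 ≡ 41 (mod 43); none is 1, so 3 has order 42 and is a primitive root.
The smallest primitive root mod 43 is g = 3.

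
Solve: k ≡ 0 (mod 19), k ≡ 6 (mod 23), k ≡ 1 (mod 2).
M = 19 × 23 × 2 = 874. M₁ = 46, y₁ ≡ 12 (mod 19). M₂ = 38, y₂ ≡ 20 (mod 23). M₃ = 437, y₃ ≡ 1 (mod 2). k = 0×46×12 + 6×38×20 + 1×437×1 ≡ 627 (mod 874)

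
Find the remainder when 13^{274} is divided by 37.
By Fermat: 13^{36} ≡ 1 (mod 37). 274 = 7×36 + 22. So 13^{274} ≡ 13^{22} ≡ 3 (mod 37)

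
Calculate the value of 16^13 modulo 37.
Using repeated squaring. 13 = 8 + 4 + 1 (binary 1101). Repeated squaring mod 37: 16^1 ≡ 16; 16^2 ≡ 16² = 256 ≡ 34; 16^4 ≡ 34² = 1156 ≡ 9; 16^8 ≡ 9² = 81 ≡ 7. Multiply: 16^13 = 16^8 × 16^4 × 16^1 ≡ 7 × 9 × 16 (mod 37): 7 × 9 = 63 ≡ 26; 26 × 16 = 416 ≡ 9. So 16^13 ≡ 9 (mod 37).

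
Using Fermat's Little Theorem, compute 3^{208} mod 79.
55

By Fermat's Little Theorem, a^(p-1) ≡ 1 (mod p) for prime p and gcd(a, p) = 1
Here p = 79, so 3^78 ≡ 1 (mod 79)
We can reduce the exponent: 208 mod 78 = 52
So 3^208 ≡ 3^52 (mod 79)
Computing: 3^52 mod 79 = 55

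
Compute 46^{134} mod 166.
100

Using successive squaring:
Binary expansion of 134: 10000110
Powers of 46 mod 166 (each is the square of the previous):
  46^1 ≡ 46 (mod 166)
  46^2 ≡ 46² = 2116 ≡ 124 (mod 166)
  46^4 ≡ 124² = 15376 ≡ 104 (mod 166)
  46^8 ≡ 104² = 10816 ≡ 26 (mod 166)
  46^16 ≡ 26² = 676 ≡ 12 (mod 166)
  46^32 ≡ 12² = 144 ≡ 144 (mod 166)
  46^64 ≡ 144² = 20736 ≡ 152 (mod 166)
  46^128 ≡ 152² = 23104 ≡ 30 (mod 166)
134 = 128 + 4 + 2, so 46^134 = 46^128 × 46^4 × 46^2 ≡ 30 × 104 × 124 (mod 166)
Multiplying step by step:
  30 × 104 = 3120 ≡ 132 (mod 166)
  132 × 124 = 16368 ≡ 100 (mod 166)
Result: 46^134 ≡ 100 (mod 166)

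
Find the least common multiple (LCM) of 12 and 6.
12

First find GCD(12, 6) using the Euclidean algorithm:
12 = 2 × 6 + 0
GCD(12, 6) = 6

LCM formula: LCM(a, b) = (a × b) / GCD(a, b)
LCM(12, 6) = (12 × 6) / 6
LCM(12, 6) = 72 / 6
LCM(12, 6) = 12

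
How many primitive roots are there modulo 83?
40

The number of primitive roots modulo p is φ(p-1) = φ(82)
φ(82) = 40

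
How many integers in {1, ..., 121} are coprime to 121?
110

Prime factorization: 121 = 11^2
Using the formula φ(n) = n × Π(1 - 1/p) for each prime factor p:
φ(121) = 121 × (1 - 1/11)
φ(121) = 110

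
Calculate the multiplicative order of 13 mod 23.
Powers of 13 mod 23: 13^1≡13, 13^2≡8, 13^3≡12, 13^4≡18, 13^5≡4, 13^6≡6, 13^7≡9, 13^8≡2, 13^9≡3, 13^10≡16, 13^11≡1. Order = 11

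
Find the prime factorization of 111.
3 × 37

Divide by primes starting from smallest:
111 ÷ 3 = 37
37 ÷ 37 = 1

111 = 3 × 37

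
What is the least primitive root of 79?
3

A primitive root g modulo p has order p-1 = 78
Prime divisors of 78: [2, 3, 13]
g is a primitive root iff g^(78/q) ≢ 1 (mod 79) for each prime divisor q
Testing small values:
  g = 2: 2^39 ≡ 1, 2^26 ≡ 23, 2^6 ≡ 64 (mod 79) → 2^39 ≡ 1, not primitive root
  g = 3: 3^39 ≡ 78, 3^26 ≡ 23, 3^6 ≡ 18 (mod 79) → none is 1, primitive root!
The smallest primitive root is 3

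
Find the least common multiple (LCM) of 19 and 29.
551

First find GCD(19, 29) using the Euclidean algorithm:
19 = 0 × 29 + 19
29 = 1 × 19 + 10
19 = 1 × 10 + 9
10 = 1 × 9 + 1
9 = 9 × 1 + 0
GCD(19, 29) = 1

LCM formula: LCM(a, b) = (a × b) / GCD(a, b)
LCM(19, 29) = (19 × 29) / 1
LCM(19, 29) = 551 / 1
LCM(19, 29) = 551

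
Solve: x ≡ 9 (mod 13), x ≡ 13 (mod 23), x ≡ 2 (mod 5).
M = 13 × 23 × 5 = 1495. M₁ = 115, y₁ ≡ 6 (mod 13). M₂ = 65, y₂ ≡ 17 (mod 23). M₃ = 299, y₃ ≡ 4 (mod 5). x = 9×115×6 + 13×65×17 + 2×299×4 ≡ 542 (mod 1495)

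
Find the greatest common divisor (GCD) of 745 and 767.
1

Using the Euclidean algorithm:
745 = 0 × 767 + 745
767 = 1 × 745 + 22
745 = 33 × 22 + 19
22 = 1 × 19 + 3
19 = 6 × 3 + 1
3 = 3 × 1 + 0

GCD(745, 767) = 1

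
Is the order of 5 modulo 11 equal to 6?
No, the actual order is 5, not 6.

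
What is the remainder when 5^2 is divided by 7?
2 = 2 (binary 10). Repeated squaring mod 7: 5^1 ≡ 5; 5^2 ≡ 5² = 25 ≡ 4. So 5^2 ≡ 4 (mod 7).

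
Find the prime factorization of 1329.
3 × 443

Divide by primes starting from smallest:
1329 ÷ 3 = 443
443 ÷ 443 = 1

1329 = 3 × 443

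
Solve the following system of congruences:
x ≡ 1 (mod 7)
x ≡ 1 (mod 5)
1

Using the Chinese Remainder Theorem:
M = product of moduli = 35
For equation 1: M_1 = 5, 5 ≡ 5 (mod 7), inverse of 5 mod 7 is 3 (check: 5 × 3 = 15 ≡ 1 (mod 7))
For equation 2: M_2 = 7, 7 ≡ 2 (mod 5), inverse of 7 mod 5 is 3 (check: 2 × 3 = 6 ≡ 1 (mod 5))
Combine: x ≡ Σ r_i×M_i×(M_i⁻¹ mod m_i) = 1×5×3 + 1×7×3 = 15 + 21 = 36
36 mod 35 = 1
x ≡ 1 (mod 35)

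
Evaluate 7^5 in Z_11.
5 = 4 + 1 (binary 101). Repeated squaring mod 11: 7^1 ≡ 7; 7^2 ≡ 7² = 49 ≡ 5; 7^4 ≡ 5² = 25 ≡ 3. Multiply: 7^5 = 7^4 × 7^1 ≡ 3 × 7 (mod 11): 3 × 7 = 21 ≡ 10. So 7^5 ≡ 10 (mod 11).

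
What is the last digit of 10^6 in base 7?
10 ≡ 3 (mod 7). 6 = 4 + 2 (binary 110). Repeated squaring mod 7: 3^1 ≡ 3; 3^2 ≡ 3² = 9 ≡ 2; 3^4 ≡ 2² = 4 ≡ 4. Multiply: 10^6 ≡ 3^4 × 3^2 ≡ 4 × 2 (mod 7): 4 × 2 = 8 ≡ 1. So 10^6 ≡ 1 (mod 7).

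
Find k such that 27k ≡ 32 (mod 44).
24

Since gcd(27, 44) = 1 divides 32, a solution exists.
Multiply both sides by the inverse of 27 mod 44:
  27^(-1) mod 44 = 31
  x ≡ 31 × 32 ≡ 992 ≡ 24 (mod 44)
Verification: 27 × 24 = 648 = 14 × 44 + 32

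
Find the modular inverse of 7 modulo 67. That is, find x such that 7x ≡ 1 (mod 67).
48

Using Extended Euclidean Algorithm:
gcd(7, 67) = 1
Bezout coefficients: 7 × -19 + 67 × 2 = 1
So 7 × -19 ≡ 1 (mod 67)
The inverse is -19 mod 67 = 48
Verification: 7 × 48 = 336 = 5 × 67 + 1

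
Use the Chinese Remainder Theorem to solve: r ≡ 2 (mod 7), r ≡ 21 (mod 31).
M = 7 × 31 = 217. M₁ = 31, y₁ ≡ 5 (mod 7). M₂ = 7, y₂ ≡ 9 (mod 31). r = 2×31×5 + 21×7×9 ≡ 114 (mod 217)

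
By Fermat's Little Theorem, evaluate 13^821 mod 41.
By Fermat: 13^{40} ≡ 1 (mod 41). 821 ≡ 21 (mod 40). So 13^{821} ≡ 13^{21} ≡ 28 (mod 41)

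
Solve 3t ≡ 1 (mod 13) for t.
9

Using Extended Euclidean Algorithm:
gcd(3, 13) = 1
Bezout coefficients: 3 × -4 + 13 × 1 = 1
So 3 × -4 ≡ 1 (mod 13)
The inverse is -4 mod 13 = 9
Verification: 3 × 9 = 27 = 2 × 13 + 1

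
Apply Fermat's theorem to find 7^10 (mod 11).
By Fermat's Little Theorem, 7^{10} ≡ 1 (mod 11) since 11 is prime and gcd(7, 11) = 1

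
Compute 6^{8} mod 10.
6

Using successive squaring:
Binary expansion of 8: 1000
Powers of 6 mod 10 (each is the square of the previous):
  6^1 ≡ 6 (mod 10)
  6^2 ≡ 6² = 36 ≡ 6 (mod 10)
  6^4 ≡ 6² = 36 ≡ 6 (mod 10)
  6^8 ≡ 6² = 36 ≡ 6 (mod 10)
8 is a power of 2, so 6^8 is the last square: ≡ 6 (mod 10)
Result: 6^8 ≡ 6 (mod 10)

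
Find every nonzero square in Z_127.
QRs mod 127: {1, 2, 4, 8, 9, 11, 13, 15, 16, 17, 18, 19, 21, 22, 25, 26, 30, 31, 32, 34, 35, 36, 37, 38, 41, 42, 44, 47, 49, 50, 52, 60, 61, 62, 64, 68, 69, 70, 71, 72, 73, 74, 76, 79, 81, 82, 84, 87, 88, 94, 98, 99, 100, 103, 104, 107, 113, 115, 117, 120, 121, 122, 124}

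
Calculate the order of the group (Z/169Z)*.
156

Prime factorization: 169 = 13^2
Using the formula φ(n) = n × Π(1 - 1/p) for each prime factor p:
φ(169) = 169 × (1 - 1/13)
φ(169) = 156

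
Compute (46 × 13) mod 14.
10

(46 × 13) = 598
598 mod 14 = 10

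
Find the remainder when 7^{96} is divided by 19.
By Fermat: 7^{18} ≡ 1 (mod 19). 96 = 5×18 + 6. So 7^{96} ≡ 7^{6} ≡ 1 (mod 19)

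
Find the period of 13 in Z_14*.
Powers of 13 mod 14: 13^1≡13, 13^2≡1. Order = 2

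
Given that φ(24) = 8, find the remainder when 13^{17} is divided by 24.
By Euler: 13^{8} ≡ 1 (mod 24) since gcd(13, 24) = 1. 17 = 2×8 + 1. So 13^{17} ≡ 13^{1} ≡ 13 (mod 24)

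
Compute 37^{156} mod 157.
1

Using successive squaring:
Binary expansion of 156: 10011100
Powers of 37 mod 157 (each is the square of the previous):
  37^1 ≡ 37 (mod 157)
  37^2 ≡ 37² = 1369 ≡ 113 (mod 157)
  37^4 ≡ 113² = 12769 ≡ 52 (mod 157)
  37^8 ≡ 52² = 2704 ≡ 35 (mod 157)
  37^16 ≡ 35² = 1225 ≡ 126 (mod 157)
  37^32 ≡ 126² = 15876 ≡ 19 (mod 157)
  37^64 ≡ 19² = 361 ≡ 47 (mod 157)
  37^128 ≡ 47² = 2209 ≡ 11 (mod 157)
156 = 128 + 16 + 8 + 4, so 37^156 = 37^128 × 37^16 × 37^8 × 37^4 ≡ 11 × 126 × 35 × 52 (mod 157)
Multiplying step by step:
  11 × 126 = 1386 ≡ 130 (mod 157)
  130 × 35 = 4550 ≡ 154 (mod 157)
  154 × 52 = 8008 ≡ 1 (mod 157)
Result: 37^156 ≡ 1 (mod 157)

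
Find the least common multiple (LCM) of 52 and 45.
2340

First find GCD(52, 45) using the Euclidean algorithm:
52 = 1 × 45 + 7
45 = 6 × 7 + 3
7 = 2 × 3 + 1
3 = 3 × 1 + 0
GCD(52, 45) = 1

LCM formula: LCM(a, b) = (a × b) / GCD(a, b)
LCM(52, 45) = (52 × 45) / 1
LCM(52, 45) = 2340 / 1
LCM(52, 45) = 2340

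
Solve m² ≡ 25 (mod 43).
The square roots of 25 mod 43 are 38 and 5. Verify: 38² = 1444 ≡ 25 (mod 43)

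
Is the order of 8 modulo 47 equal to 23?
Yes, ord_47(8) = 23.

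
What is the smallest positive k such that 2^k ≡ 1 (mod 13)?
Powers of 2 mod 13: 2^1≡2, 2^2≡4, 2^3≡8, 2^4≡3, 2^5≡6, 2^6≡12, 2^7≡11, 2^8≡9, 2^9≡5, 2^10≡10, 2^11≡7, 2^12≡1. Order = 12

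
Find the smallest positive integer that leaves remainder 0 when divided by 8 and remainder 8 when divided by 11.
M = 8 × 11 = 88. M₁ = 11, y₁ ≡ 3 (mod 8). M₂ = 8, y₂ ≡ 7 (mod 11). z = 0×11×3 + 8×8×7 ≡ 8 (mod 88). The smallest positive such number is 8.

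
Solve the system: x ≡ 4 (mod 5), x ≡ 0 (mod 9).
M = 5 × 9 = 45. M₁ = 9, y₁ ≡ 4 (mod 5). M₂ = 5, y₂ ≡ 2 (mod 9). x = 4×9×4 + 0×5×2 ≡ 9 (mod 45)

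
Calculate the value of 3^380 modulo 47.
Using Fermat: 3^{46} ≡ 1 (mod 47). 380 ≡ 12 (mod 46). So 3^{380} ≡ 3^{12} ≡ 12 (mod 47)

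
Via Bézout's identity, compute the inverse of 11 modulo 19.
Extended GCD: 11(7) + 19(-4) = 1. So 11^(-1) ≡ 7 ≡ 7 (mod 19). Verify: 11 × 7 = 77 ≡ 1 (mod 19)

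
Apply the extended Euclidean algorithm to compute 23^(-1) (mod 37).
Extended GCD: 23(-8) + 37(5) = 1. So 23^(-1) ≡ 29 ≡ 29 (mod 37). Verify: 23 × 29 = 667 ≡ 1 (mod 37)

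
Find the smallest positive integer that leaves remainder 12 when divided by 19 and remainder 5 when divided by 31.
M = 19 × 31 = 589. M₁ = 31, y₁ ≡ 8 (mod 19). M₂ = 19, y₂ ≡ 18 (mod 31). t = 12×31×8 + 5×19×18 ≡ 563 (mod 589). The smallest positive such number is 563.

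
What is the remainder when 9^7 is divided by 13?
7 = 4 + 2 + 1 (binary 111). Repeated squaring mod 13: 9^1 ≡ 9; 9^2 ≡ 9² = 81 ≡ 3; 9^4 ≡ 3² = 9 ≡ 9. Multiply: 9^7 = 9^4 × 9^2 × 9^1 ≡ 9 × 3 × 9 (mod 13): 9 × 3 = 27 ≡ 1; 1 × 9 = 9 ≡ 9. So 9^7 ≡ 9 (mod 13).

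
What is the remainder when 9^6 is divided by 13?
6 = 4 + 2 (binary 110). Repeated squaring mod 13: 9^1 ≡ 9; 9^2 ≡ 9² = 81 ≡ 3; 9^4 ≡ 3² = 9 ≡ 9. Multiply: 9^6 = 9^4 × 9^2 ≡ 9 × 3 (mod 13): 9 × 3 = 27 ≡ 1. So 9^6 ≡ 1 (mod 13).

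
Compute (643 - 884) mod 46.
35

(643 - 884) = -241
-241 mod 46 = 35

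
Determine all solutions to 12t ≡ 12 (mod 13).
1

Since gcd(12, 13) = 1 divides 12, a solution exists.
Multiply both sides by the inverse of 12 mod 13:
  12^(-1) mod 13 = 12
  x ≡ 12 × 12 ≡ 144 ≡ 1 (mod 13)
Verification: 12 × 1 = 12 = 0 × 13 + 12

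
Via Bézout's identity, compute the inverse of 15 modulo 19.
Extended GCD: 15(-5) + 19(4) = 1. So 15^(-1) ≡ 14 ≡ 14 (mod 19). Verify: 15 × 14 = 210 ≡ 1 (mod 19)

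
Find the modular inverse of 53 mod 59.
53^(-1) ≡ 49 (mod 59). Verification: 53 × 49 = 2597 ≡ 1 (mod 59)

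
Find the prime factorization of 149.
149

Divide by primes starting from smallest:
149 ÷ 149 = 1

149 = 149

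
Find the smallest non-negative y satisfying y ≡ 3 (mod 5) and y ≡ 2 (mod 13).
M = 5 × 13 = 65. M₁ = 13, y₁ ≡ 2 (mod 5). M₂ = 5, y₂ ≡ 8 (mod 13). y = 3×13×2 + 2×5×8 ≡ 28 (mod 65)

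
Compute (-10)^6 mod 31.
(-10) ≡ 21 (mod 31). 6 = 4 + 2 (binary 110). Repeated squaring mod 31: 21^1 ≡ 21; 21^2 ≡ 21² = 441 ≡ 7; 21^4 ≡ 7² = 49 ≡ 18. Multiply: (-10)^6 ≡ 21^4 × 21^2 ≡ 18 × 7 (mod 31): 18 × 7 = 126 ≡ 2. So (-10)^6 ≡ 2 (mod 31).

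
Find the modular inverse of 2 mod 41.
2^(-1) ≡ 21 (mod 41). Verification: 2 × 21 = 42 ≡ 1 (mod 41)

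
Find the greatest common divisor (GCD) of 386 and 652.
2

Using the Euclidean algorithm:
386 = 0 × 652 + 386
652 = 1 × 386 + 266
386 = 1 × 266 + 120
266 = 2 × 120 + 26
120 = 4 × 26 + 16
26 = 1 × 16 + 10
16 = 1 × 10 + 6
10 = 1 × 6 + 4
6 = 1 × 4 + 2
4 = 2 × 2 + 0

GCD(386, 652) = 2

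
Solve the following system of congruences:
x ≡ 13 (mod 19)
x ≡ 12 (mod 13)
51

Using the Chinese Remainder Theorem:
M = product of moduli = 247
For equation 1: M_1 = 13, 13 ≡ 13 (mod 19), inverse of 13 mod 19 is 3 (check: 13 × 3 = 39 ≡ 1 (mod 19))
For equation 2: M_2 = 19, 19 ≡ 6 (mod 13), inverse of 19 mod 13 is 11 (check: 6 × 11 = 66 ≡ 1 (mod 13))
Combine: x ≡ Σ r_i×M_i×(M_i⁻¹ mod m_i) = 13×13×3 + 12×19×11 = 507 + 2508 = 3015
3015 mod 247 = 51
x ≡ 51 (mod 247)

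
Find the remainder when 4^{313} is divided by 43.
By Fermat: 4^{42} ≡ 1 (mod 43). 313 = 7×42 + 19. So 4^{313} ≡ 4^{19} ≡ 35 (mod 43)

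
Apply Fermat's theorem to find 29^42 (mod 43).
By Fermat's Little Theorem, 29^{42} ≡ 1 (mod 43) since 43 is prime and gcd(29, 43) = 1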